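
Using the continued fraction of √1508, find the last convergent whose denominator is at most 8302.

√1508 = [38; 1, 4, 1, 76, …] (period length 4).
Convergents:
  p_0/q_0 = 38/1
  p_1/q_1 = 39/1
  p_2/q_2 = 194/5
  p_3/q_3 = 233/6
  p_4/q_4 = 17902/461
  p_5/q_5 = 18135/467
  p_6/q_6 = 90442/2329
  p_7/q_7 = 108577/2796
  p_8/q_8 = 8342294/214825
q_7 = 2796 ≤ 8302 < 214825 = q_8, so the answer is 108577/2796.

108577/2796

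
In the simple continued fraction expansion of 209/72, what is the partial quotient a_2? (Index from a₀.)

9

209 = 2·72 + 65   →  a_0 = 2
72 = 1·65 + 7   →  a_1 = 1
65 = 9·7 + 2   →  a_2 = 9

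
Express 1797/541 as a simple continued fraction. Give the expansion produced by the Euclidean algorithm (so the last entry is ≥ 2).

[3; 3, 9, 6, 3]

1797 = 3*541 + 174
541 = 3*174 + 19
174 = 9*19 + 3
19 = 6*3 + 1
3 = 3*1 + 0  (stop)
So 1797/541 = [3; 3, 9, 6, 3].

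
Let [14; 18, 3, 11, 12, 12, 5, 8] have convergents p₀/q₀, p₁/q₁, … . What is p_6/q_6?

Using pₖ = aₖpₖ₋₁ + pₖ₋₂, qₖ = aₖqₖ₋₁ + qₖ₋₂ (with p₋₁=1, p₋₂=0, q₋₁=0, q₋₂=1):
  k=0: a=14, p=14, q=1
  k=1: a=18, p=253, q=18
  k=2: a=3, p=773, q=55
  k=3: a=11, p=8756, q=623
  k=4: a=12, p=105845, q=7531
  k=5: a=12, p=1278896, q=90995
  k=6: a=5, p=6500325, q=462506

6500325/462506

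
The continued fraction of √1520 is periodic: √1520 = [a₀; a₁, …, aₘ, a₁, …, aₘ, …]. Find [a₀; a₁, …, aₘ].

a₀ = ⌊√1520⌋ = 38.
With m₀=0, d₀=1 and mₖ₊₁ = dₖaₖ − mₖ, dₖ₊₁ = (n − mₖ₊₁²)/dₖ, aₖ₊₁ = ⌊(a₀+mₖ₊₁)/dₖ₊₁⌋:
  k=1: m=38, d=76, a=1
  k=2: m=38, d=1, a=76
d=1 and a=2a₀=76 at k=2, so the next step gives (m, d) = (38, 76) again — its k=1 value — and the period has length 2.

[38; 1, 76]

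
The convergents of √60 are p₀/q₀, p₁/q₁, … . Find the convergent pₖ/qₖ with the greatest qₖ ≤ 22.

31/4

√60 = [7; 1, 2, 1, 14, …] (period length 4).
Convergents:
  p_0/q_0 = 7/1
  p_1/q_1 = 8/1
  p_2/q_2 = 23/3
  p_3/q_3 = 31/4
  p_4/q_4 = 457/59
q_3 = 4 ≤ 22 < 59 = q_4, so the answer is 31/4.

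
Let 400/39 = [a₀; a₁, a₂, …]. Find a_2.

400 = 10·39 + 10   →  a_0 = 10
39 = 3·10 + 9   →  a_1 = 3
10 = 1·9 + 1   →  a_2 = 1

1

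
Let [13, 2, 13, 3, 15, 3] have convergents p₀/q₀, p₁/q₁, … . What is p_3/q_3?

1119/83

Using pₖ = aₖpₖ₋₁ + pₖ₋₂, qₖ = aₖqₖ₋₁ + qₖ₋₂ (with p₋₁=1, p₋₂=0, q₋₁=0, q₋₂=1):
  k=0: a=13, p=13, q=1
  k=1: a=2, p=27, q=2
  k=2: a=13, p=364, q=27
  k=3: a=3, p=1119, q=83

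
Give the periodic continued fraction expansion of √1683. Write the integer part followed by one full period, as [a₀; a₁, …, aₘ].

[41; 41, 82]

a₀ = ⌊√1683⌋ = 41.
With m₀=0, d₀=1 and mₖ₊₁ = dₖaₖ − mₖ, dₖ₊₁ = (n − mₖ₊₁²)/dₖ, aₖ₊₁ = ⌊(a₀+mₖ₊₁)/dₖ₊₁⌋:
  k=1: m=41, d=2, a=41
  k=2: m=41, d=1, a=82
d=1 and a=2a₀=82 at k=2, so the next step gives (m, d) = (41, 2) again — its k=1 value — and the period has length 2.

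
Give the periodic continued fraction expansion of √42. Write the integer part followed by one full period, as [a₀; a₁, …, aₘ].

a₀ = ⌊√42⌋ = 6.
With m₀=0, d₀=1 and mₖ₊₁ = dₖaₖ − mₖ, dₖ₊₁ = (n − mₖ₊₁²)/dₖ, aₖ₊₁ = ⌊(a₀+mₖ₊₁)/dₖ₊₁⌋:
  k=1: m=6, d=6, a=2
  k=2: m=6, d=1, a=12
d=1 and a=2a₀=12 at k=2, so the next step gives (m, d) = (6, 6) again — its k=1 value — and the period has length 2.

[6; 2, 12]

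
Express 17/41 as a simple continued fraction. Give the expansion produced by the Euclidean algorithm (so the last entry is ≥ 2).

[0; 2, 2, 2, 3]

17 = 0·41 + 17
41 = 2·17 + 7
17 = 2·7 + 3
7 = 2·3 + 1
3 = 3·1 + 0  (stop)
So 17/41 = [0; 2, 2, 2, 3].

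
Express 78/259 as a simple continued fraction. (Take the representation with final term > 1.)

78 = 0·259 + 78
259 = 3·78 + 25
78 = 3·25 + 3
25 = 8·3 + 1
3 = 3·1 + 0  (stop)
So 78/259 = [0; 3, 3, 8, 3].

[0; 3, 3, 8, 3]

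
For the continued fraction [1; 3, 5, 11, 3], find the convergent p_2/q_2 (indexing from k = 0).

21/16

Using pₖ = aₖpₖ₋₁ + pₖ₋₂, qₖ = aₖqₖ₋₁ + qₖ₋₂ (with p₋₁=1, p₋₂=0, q₋₁=0, q₋₂=1):
  k=0: a=1, p=1, q=1
  k=1: a=3, p=4, q=3
  k=2: a=5, p=21, q=16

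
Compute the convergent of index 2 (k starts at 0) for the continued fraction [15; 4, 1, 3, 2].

Using pₖ = aₖpₖ₋₁ + pₖ₋₂, qₖ = aₖqₖ₋₁ + qₖ₋₂ (with p₋₁=1, p₋₂=0, q₋₁=0, q₋₂=1):
  k=0: a=15, p=15, q=1
  k=1: a=4, p=61, q=4
  k=2: a=1, p=76, q=5

76/5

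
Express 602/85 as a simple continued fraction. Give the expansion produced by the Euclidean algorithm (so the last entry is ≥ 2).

[7; 12, 7]

602 = 7×85 + 7
85 = 12×7 + 1
7 = 7×1 + 0  (stop)
So 602/85 = [7; 12, 7].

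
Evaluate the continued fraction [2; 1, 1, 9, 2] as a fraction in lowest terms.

101/40

Using pₖ = aₖpₖ₋₁ + pₖ₋₂ and qₖ = aₖqₖ₋₁ + qₖ₋₂:
  k=0: a=2, p=2, q=1
  k=1: a=1, p=3, q=1
  k=2: a=1, p=5, q=2
  k=3: a=9, p=48, q=19
  k=4: a=2, p=101, q=40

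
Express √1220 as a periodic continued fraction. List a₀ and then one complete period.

[34; 1, 12, 1, 68]

a₀ = ⌊√1220⌋ = 34.
With m₀=0, d₀=1 and mₖ₊₁ = dₖaₖ − mₖ, dₖ₊₁ = (n − mₖ₊₁²)/dₖ, aₖ₊₁ = ⌊(a₀+mₖ₊₁)/dₖ₊₁⌋:
  k=1: m=34, d=64, a=1
  k=2: m=30, d=5, a=12
  k=3: m=30, d=64, a=1
  k=4: m=34, d=1, a=68
d=1 and a=2a₀=68 at k=4, so the next step gives (m, d) = (34, 64) again — its k=1 value — and the period has length 4.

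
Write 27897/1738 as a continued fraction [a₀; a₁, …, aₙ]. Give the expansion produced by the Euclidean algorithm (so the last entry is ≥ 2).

27897 = 16×1738 + 89
1738 = 19×89 + 47
89 = 1×47 + 42
47 = 1×42 + 5
42 = 8×5 + 2
5 = 2×2 + 1
2 = 2×1 + 0  (stop)
So 27897/1738 = [16; 19, 1, 1, 8, 2, 2].

[16; 19, 1, 1, 8, 2, 2]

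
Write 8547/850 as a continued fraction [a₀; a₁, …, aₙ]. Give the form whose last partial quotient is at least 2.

8547 = 10·850 + 47
850 = 18·47 + 4
47 = 11·4 + 3
4 = 1·3 + 1
3 = 3·1 + 0  (stop)
So 8547/850 = [10; 18, 11, 1, 3].

[10; 18, 11, 1, 3]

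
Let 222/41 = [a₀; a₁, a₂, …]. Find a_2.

2

222 = 5·41 + 17   →  a_0 = 5
41 = 2·17 + 7   →  a_1 = 2
17 = 2·7 + 3   →  a_2 = 2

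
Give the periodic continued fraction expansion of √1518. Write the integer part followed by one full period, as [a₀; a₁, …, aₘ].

a₀ = ⌊√1518⌋ = 38.
With m₀=0, d₀=1 and mₖ₊₁ = dₖaₖ − mₖ, dₖ₊₁ = (n − mₖ₊₁²)/dₖ, aₖ₊₁ = ⌊(a₀+mₖ₊₁)/dₖ₊₁⌋:
  k=1: m=38, d=74, a=1
  k=2: m=36, d=3, a=24
  k=3: m=36, d=74, a=1
  k=4: m=38, d=1, a=76
d=1 and a=2a₀=76 at k=4, so the next step gives (m, d) = (38, 74) again — its k=1 value — and the period has length 4.

[38; 1, 24, 1, 76]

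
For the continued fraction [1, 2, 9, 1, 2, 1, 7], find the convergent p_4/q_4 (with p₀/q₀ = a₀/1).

90/61

Using pₖ = aₖpₖ₋₁ + pₖ₋₂, qₖ = aₖqₖ₋₁ + qₖ₋₂ (with p₋₁=1, p₋₂=0, q₋₁=0, q₋₂=1):
  k=0: a=1, p=1, q=1
  k=1: a=2, p=3, q=2
  k=2: a=9, p=28, q=19
  k=3: a=1, p=31, q=21
  k=4: a=2, p=90, q=61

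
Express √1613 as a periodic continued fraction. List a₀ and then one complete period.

a₀ = ⌊√1613⌋ = 40.
With m₀=0, d₀=1 and mₖ₊₁ = dₖaₖ − mₖ, dₖ₊₁ = (n − mₖ₊₁²)/dₖ, aₖ₊₁ = ⌊(a₀+mₖ₊₁)/dₖ₊₁⌋:
  k=1: m=40, d=13, a=6
  k=2: m=38, d=13, a=6
  k=3: m=40, d=1, a=80
d=1 and a=2a₀=80 at k=3, so the next step gives (m, d) = (40, 13) again — its k=1 value — and the period has length 3.

[40; 6, 6, 80]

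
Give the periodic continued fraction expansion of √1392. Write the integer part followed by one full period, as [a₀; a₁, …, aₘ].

[37; 3, 4, 3, 74]

a₀ = ⌊√1392⌋ = 37.
With m₀=0, d₀=1 and mₖ₊₁ = dₖaₖ − mₖ, dₖ₊₁ = (n − mₖ₊₁²)/dₖ, aₖ₊₁ = ⌊(a₀+mₖ₊₁)/dₖ₊₁⌋:
  k=1: m=37, d=23, a=3
  k=2: m=32, d=16, a=4
  k=3: m=32, d=23, a=3
  k=4: m=37, d=1, a=74
d=1 and a=2a₀=74 at k=4, so the next step gives (m, d) = (37, 23) again — its k=1 value — and the period has length 4.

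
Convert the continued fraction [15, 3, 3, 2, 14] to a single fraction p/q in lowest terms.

Using pₖ = aₖpₖ₋₁ + pₖ₋₂ and qₖ = aₖqₖ₋₁ + qₖ₋₂:
  k=0: a=15, p=15, q=1
  k=1: a=3, p=46, q=3
  k=2: a=3, p=153, q=10
  k=3: a=2, p=352, q=23
  k=4: a=14, p=5081, q=332

5081/332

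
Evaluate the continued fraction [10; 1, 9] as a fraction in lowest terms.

Fold from the inside: start with 9/1.
  1 + 1/9 = 10/9
  10 + 9/10 = 109/10

109/10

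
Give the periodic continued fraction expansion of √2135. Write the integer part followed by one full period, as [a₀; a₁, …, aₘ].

a₀ = ⌊√2135⌋ = 46.

[46; 4, 1, 5, 1, 4, 92]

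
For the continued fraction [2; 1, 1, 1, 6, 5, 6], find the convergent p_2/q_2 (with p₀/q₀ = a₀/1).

5/2

Using pₖ = aₖpₖ₋₁ + pₖ₋₂, qₖ = aₖqₖ₋₁ + qₖ₋₂ (with p₋₁=1, p₋₂=0, q₋₁=0, q₋₂=1):
  k=0: a=2, p=2, q=1
  k=1: a=1, p=3, q=1
  k=2: a=1, p=5, q=2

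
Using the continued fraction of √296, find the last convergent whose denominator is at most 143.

√296 = [17; 4, 1, 7, 1, 4, 34, …] (period length 6).
Convergents:
  p_0/q_0 = 17/1
  p_1/q_1 = 69/4
  p_2/q_2 = 86/5
  p_3/q_3 = 671/39
  p_4/q_4 = 757/44
  p_5/q_5 = 3699/215
q_4 = 44 ≤ 143 < 215 = q_5, so the answer is 757/44.

757/44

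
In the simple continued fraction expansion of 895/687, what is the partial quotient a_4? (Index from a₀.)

3

895 = 1·687 + 208   →  a_0 = 1
687 = 3·208 + 63   →  a_1 = 3
208 = 3·63 + 19   →  a_2 = 3
63 = 3·19 + 6   →  a_3 = 3
19 = 3·6 + 1   →  a_4 = 3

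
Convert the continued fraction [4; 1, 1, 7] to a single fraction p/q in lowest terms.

Fold from the inside: start with 7/1.
  1 + 1/7 = 8/7
  1 + 7/8 = 15/8
  4 + 8/15 = 68/15

68/15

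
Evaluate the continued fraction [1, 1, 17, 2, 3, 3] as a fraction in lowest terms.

825/424

Fold from the inside: start with 3/1.
  3 + 1/3 = 10/3
  2 + 3/10 = 23/10
  17 + 10/23 = 401/23
  1 + 23/401 = 424/401
  1 + 401/424 = 825/424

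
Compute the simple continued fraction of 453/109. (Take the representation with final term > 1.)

[4; 6, 2, 2, 3]

453 = 4×109 + 17
109 = 6×17 + 7
17 = 2×7 + 3
7 = 2×3 + 1
3 = 3×1 + 0  (stop)
So 453/109 = [4; 6, 2, 2, 3].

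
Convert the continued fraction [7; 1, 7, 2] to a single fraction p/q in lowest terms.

134/17

Using pₖ = aₖpₖ₋₁ + pₖ₋₂ and qₖ = aₖqₖ₋₁ + qₖ₋₂:
  k=0: a=7, p=7, q=1
  k=1: a=1, p=8, q=1
  k=2: a=7, p=63, q=8
  k=3: a=2, p=134, q=17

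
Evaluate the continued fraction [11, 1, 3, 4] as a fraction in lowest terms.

200/17

Using pₖ = aₖpₖ₋₁ + pₖ₋₂ and qₖ = aₖqₖ₋₁ + qₖ₋₂:
  k=0: a=11, p=11, q=1
  k=1: a=1, p=12, q=1
  k=2: a=3, p=47, q=4
  k=3: a=4, p=200, q=17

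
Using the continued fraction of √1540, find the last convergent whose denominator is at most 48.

1295/33

√1540 = [39; 4, 8, 2, 8, 4, 78, …] (period length 6).
Convergents:
  p_0/q_0 = 39/1
  p_1/q_1 = 157/4
  p_2/q_2 = 1295/33
  p_3/q_3 = 2747/70
q_2 = 33 ≤ 48 < 70 = q_3, so the answer is 1295/33.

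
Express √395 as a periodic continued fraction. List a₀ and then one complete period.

a₀ = ⌊√395⌋ = 19.
With m₀=0, d₀=1 and mₖ₊₁ = dₖaₖ − mₖ, dₖ₊₁ = (n − mₖ₊₁²)/dₖ, aₖ₊₁ = ⌊(a₀+mₖ₊₁)/dₖ₊₁⌋:
  k=1: m=19, d=34, a=1
  k=2: m=15, d=5, a=6
  k=3: m=15, d=34, a=1
  k=4: m=19, d=1, a=38
d=1 and a=2a₀=38 at k=4, so the next step gives (m, d) = (19, 34) again — its k=1 value — and the period has length 4.

[19; 1, 6, 1, 38]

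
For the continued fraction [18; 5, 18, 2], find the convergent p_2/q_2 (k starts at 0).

1656/91

Using pₖ = aₖpₖ₋₁ + pₖ₋₂, qₖ = aₖqₖ₋₁ + qₖ₋₂ (with p₋₁=1, p₋₂=0, q₋₁=0, q₋₂=1):
  k=0: a=18, p=18, q=1
  k=1: a=5, p=91, q=5
  k=2: a=18, p=1656, q=91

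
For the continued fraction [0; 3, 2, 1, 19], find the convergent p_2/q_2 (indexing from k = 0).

2/7

Using pₖ = aₖpₖ₋₁ + pₖ₋₂, qₖ = aₖqₖ₋₁ + qₖ₋₂ (with p₋₁=1, p₋₂=0, q₋₁=0, q₋₂=1):
  k=0: a=0, p=0, q=1
  k=1: a=3, p=1, q=3
  k=2: a=2, p=2, q=7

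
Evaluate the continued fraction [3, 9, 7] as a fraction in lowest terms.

199/64

Using pₖ = aₖpₖ₋₁ + pₖ₋₂ and qₖ = aₖqₖ₋₁ + qₖ₋₂:
  k=0: a=3, p=3, q=1
  k=1: a=9, p=28, q=9
  k=2: a=7, p=199, q=64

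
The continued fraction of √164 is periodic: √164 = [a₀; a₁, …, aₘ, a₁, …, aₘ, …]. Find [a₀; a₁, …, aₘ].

a₀ = ⌊√164⌋ = 12.

[12; 1, 4, 6, 4, 1, 24]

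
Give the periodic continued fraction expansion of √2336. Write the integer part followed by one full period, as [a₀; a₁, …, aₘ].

a₀ = ⌊√2336⌋ = 48.
With m₀=0, d₀=1 and mₖ₊₁ = dₖaₖ − mₖ, dₖ₊₁ = (n − mₖ₊₁²)/dₖ, aₖ₊₁ = ⌊(a₀+mₖ₊₁)/dₖ₊₁⌋:
  k=1: m=48, d=32, a=3
  k=2: m=48, d=1, a=96
d=1 and a=2a₀=96 at k=2, so the next step gives (m, d) = (48, 32) again — its k=1 value — and the period has length 2.

[48; 3, 96]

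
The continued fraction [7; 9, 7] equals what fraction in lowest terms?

455/64

Using pₖ = aₖpₖ₋₁ + pₖ₋₂ and qₖ = aₖqₖ₋₁ + qₖ₋₂:
  k=0: a=7, p=7, q=1
  k=1: a=9, p=64, q=9
  k=2: a=7, p=455, q=64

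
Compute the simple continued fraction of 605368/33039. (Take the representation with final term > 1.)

[18; 3, 10, 4, 15, 17]

605368 = 18*33039 + 10666
33039 = 3*10666 + 1041
10666 = 10*1041 + 256
1041 = 4*256 + 17
256 = 15*17 + 1
17 = 17*1 + 0  (stop)
So 605368/33039 = [18; 3, 10, 4, 15, 17].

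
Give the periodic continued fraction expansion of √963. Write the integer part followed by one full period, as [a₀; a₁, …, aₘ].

a₀ = ⌊√963⌋ = 31.

[31; 31, 62]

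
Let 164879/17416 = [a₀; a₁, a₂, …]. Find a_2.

164879 = 9·17416 + 8135   →  a_0 = 9
17416 = 2·8135 + 1146   →  a_1 = 2
8135 = 7·1146 + 113   →  a_2 = 7

7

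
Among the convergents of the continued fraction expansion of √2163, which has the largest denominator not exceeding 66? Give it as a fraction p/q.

√2163 = [46; 1, 1, 30, 1, 1, 92, …] (period length 6).
Convergents:
  p_0/q_0 = 46/1
  p_1/q_1 = 47/1
  p_2/q_2 = 93/2
  p_3/q_3 = 2837/61
  p_4/q_4 = 2930/63
  p_5/q_5 = 5767/124
q_4 = 63 ≤ 66 < 124 = q_5, so the answer is 2930/63.

2930/63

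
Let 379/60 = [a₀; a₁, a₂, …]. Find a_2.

379 = 6·60 + 19   →  a_0 = 6
60 = 3·19 + 3   →  a_1 = 3
19 = 6·3 + 1   →  a_2 = 6

6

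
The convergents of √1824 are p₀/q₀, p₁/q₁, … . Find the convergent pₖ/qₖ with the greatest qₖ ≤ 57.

1025/24

√1824 = [42; 1, 2, 2, 2, 1, 84, …] (period length 6).
Convergents:
  p_0/q_0 = 42/1
  p_1/q_1 = 43/1
  p_2/q_2 = 128/3
  p_3/q_3 = 299/7
  p_4/q_4 = 726/17
  p_5/q_5 = 1025/24
  p_6/q_6 = 86826/2033
q_5 = 24 ≤ 57 < 2033 = q_6, so the answer is 1025/24.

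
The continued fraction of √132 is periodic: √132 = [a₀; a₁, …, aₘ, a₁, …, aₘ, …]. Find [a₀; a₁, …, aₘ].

[11; 2, 22]

a₀ = ⌊√132⌋ = 11.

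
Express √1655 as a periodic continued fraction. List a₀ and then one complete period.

a₀ = ⌊√1655⌋ = 40.
With m₀=0, d₀=1 and mₖ₊₁ = dₖaₖ − mₖ, dₖ₊₁ = (n − mₖ₊₁²)/dₖ, aₖ₊₁ = ⌊(a₀+mₖ₊₁)/dₖ₊₁⌋:
  k=1: m=40, d=55, a=1
  k=2: m=15, d=26, a=2
  k=3: m=37, d=11, a=7
  k=4: m=40, d=5, a=16
  k=5: m=40, d=11, a=7
  k=6: m=37, d=26, a=2
  k=7: m=15, d=55, a=1
  k=8: m=40, d=1, a=80
d=1 and a=2a₀=80 at k=8, so the next step gives (m, d) = (40, 55) again — its k=1 value — and the period has length 8.

[40; 1, 2, 7, 16, 7, 2, 1, 80]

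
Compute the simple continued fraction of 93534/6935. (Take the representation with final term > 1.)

[13; 2, 19, 11, 16]

93534 = 13*6935 + 3379
6935 = 2*3379 + 177
3379 = 19*177 + 16
177 = 11*16 + 1
16 = 16*1 + 0  (stop)
So 93534/6935 = [13; 2, 19, 11, 16].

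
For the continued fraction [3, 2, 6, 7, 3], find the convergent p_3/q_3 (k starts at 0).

Using pₖ = aₖpₖ₋₁ + pₖ₋₂, qₖ = aₖqₖ₋₁ + qₖ₋₂ (with p₋₁=1, p₋₂=0, q₋₁=0, q₋₂=1):
  k=0: a=3, p=3, q=1
  k=1: a=2, p=7, q=2
  k=2: a=6, p=45, q=13
  k=3: a=7, p=322, q=93

322/93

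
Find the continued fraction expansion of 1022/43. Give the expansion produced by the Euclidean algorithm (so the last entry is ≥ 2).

[23; 1, 3, 3, 3]

1022 = 23·43 + 33
43 = 1·33 + 10
33 = 3·10 + 3
10 = 3·3 + 1
3 = 3·1 + 0  (stop)
So 1022/43 = [23; 1, 3, 3, 3].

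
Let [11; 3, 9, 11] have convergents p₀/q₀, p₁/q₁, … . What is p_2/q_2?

317/28

Using pₖ = aₖpₖ₋₁ + pₖ₋₂, qₖ = aₖqₖ₋₁ + qₖ₋₂ (with p₋₁=1, p₋₂=0, q₋₁=0, q₋₂=1):
  k=0: a=11, p=11, q=1
  k=1: a=3, p=34, q=3
  k=2: a=9, p=317, q=28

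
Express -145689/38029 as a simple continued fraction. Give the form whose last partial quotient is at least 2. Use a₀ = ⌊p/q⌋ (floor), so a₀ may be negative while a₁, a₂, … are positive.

-145689 = -4×38029 + 6427
38029 = 5×6427 + 5894
6427 = 1×5894 + 533
5894 = 11×533 + 31
533 = 17×31 + 6
31 = 5×6 + 1
6 = 6×1 + 0  (stop)
So -145689/38029 = [-4; 5, 1, 11, 17, 5, 6].

[-4; 5, 1, 11, 17, 5, 6]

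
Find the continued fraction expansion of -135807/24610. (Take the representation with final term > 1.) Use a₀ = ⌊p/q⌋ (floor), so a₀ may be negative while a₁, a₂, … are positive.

[-6; 2, 13, 8, 1, 19, 5]

-135807 = -6×24610 + 11853
24610 = 2×11853 + 904
11853 = 13×904 + 101
904 = 8×101 + 96
101 = 1×96 + 5
96 = 19×5 + 1
5 = 5×1 + 0  (stop)
So -135807/24610 = [-6; 2, 13, 8, 1, 19, 5].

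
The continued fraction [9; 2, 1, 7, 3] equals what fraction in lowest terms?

Fold from the inside: start with 3/1.
  7 + 1/3 = 22/3
  1 + 3/22 = 25/22
  2 + 22/25 = 72/25
  9 + 25/72 = 673/72

673/72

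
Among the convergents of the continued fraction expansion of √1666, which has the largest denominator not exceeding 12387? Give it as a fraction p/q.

√1666 = [40; 1, 4, 2, 4, 1, 80, …] (period length 6).
Convergents:
  p_0/q_0 = 40/1
  p_1/q_1 = 41/1
  p_2/q_2 = 204/5
  p_3/q_3 = 449/11
  p_4/q_4 = 2000/49
  p_5/q_5 = 2449/60
  p_6/q_6 = 197920/4849
  p_7/q_7 = 200369/4909
  p_8/q_8 = 999396/24485
q_7 = 4909 ≤ 12387 < 24485 = q_8, so the answer is 200369/4909.

200369/4909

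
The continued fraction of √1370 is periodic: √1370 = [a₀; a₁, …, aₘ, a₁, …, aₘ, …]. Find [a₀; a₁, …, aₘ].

[37; 74]

a₀ = ⌊√1370⌋ = 37.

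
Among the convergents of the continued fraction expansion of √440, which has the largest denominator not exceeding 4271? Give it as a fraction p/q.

√440 = [20; 1, 40, …] (period length 2).
Convergents:
  p_0/q_0 = 20/1
  p_1/q_1 = 21/1
  p_2/q_2 = 860/41
  p_3/q_3 = 881/42
  p_4/q_4 = 36100/1721
  p_5/q_5 = 36981/1763
  p_6/q_6 = 1515340/72241
q_5 = 1763 ≤ 4271 < 72241 = q_6, so the answer is 36981/1763.

36981/1763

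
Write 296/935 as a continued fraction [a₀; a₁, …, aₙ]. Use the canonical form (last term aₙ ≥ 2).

296 = 0*935 + 296
935 = 3*296 + 47
296 = 6*47 + 14
47 = 3*14 + 5
14 = 2*5 + 4
5 = 1*4 + 1
4 = 4*1 + 0  (stop)
So 296/935 = [0; 3, 6, 3, 2, 1, 4].

[0; 3, 6, 3, 2, 1, 4]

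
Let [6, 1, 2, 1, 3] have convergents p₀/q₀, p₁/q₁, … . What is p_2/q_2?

Using pₖ = aₖpₖ₋₁ + pₖ₋₂, qₖ = aₖqₖ₋₁ + qₖ₋₂ (with p₋₁=1, p₋₂=0, q₋₁=0, q₋₂=1):
  k=0: a=6, p=6, q=1
  k=1: a=1, p=7, q=1
  k=2: a=2, p=20, q=3

20/3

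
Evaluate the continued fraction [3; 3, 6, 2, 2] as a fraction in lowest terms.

335/101

Fold from the inside: start with 2/1.
  2 + 1/2 = 5/2
  6 + 2/5 = 32/5
  3 + 5/32 = 101/32
  3 + 32/101 = 335/101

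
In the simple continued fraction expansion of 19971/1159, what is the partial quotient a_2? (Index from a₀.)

19971 = 17·1159 + 268   →  a_0 = 17
1159 = 4·268 + 87   →  a_1 = 4
268 = 3·87 + 7   →  a_2 = 3

3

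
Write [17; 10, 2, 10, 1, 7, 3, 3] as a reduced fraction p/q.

Using pₖ = aₖpₖ₋₁ + pₖ₋₂ and qₖ = aₖqₖ₋₁ + qₖ₋₂:
  k=0: a=17, p=17, q=1
  k=1: a=10, p=171, q=10
  k=2: a=2, p=359, q=21
  k=3: a=10, p=3761, q=220
  k=4: a=1, p=4120, q=241
  k=5: a=7, p=32601, q=1907
  k=6: a=3, p=101923, q=5962
  k=7: a=3, p=338370, q=19793

338370/19793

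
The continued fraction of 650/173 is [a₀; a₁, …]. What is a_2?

3

650 = 3·173 + 131   →  a_0 = 3
173 = 1·131 + 42   →  a_1 = 1
131 = 3·42 + 5   →  a_2 = 3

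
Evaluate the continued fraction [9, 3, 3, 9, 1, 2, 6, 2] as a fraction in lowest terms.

38069/4093

Using pₖ = aₖpₖ₋₁ + pₖ₋₂ and qₖ = aₖqₖ₋₁ + qₖ₋₂:
  k=0: a=9, p=9, q=1
  k=1: a=3, p=28, q=3
  k=2: a=3, p=93, q=10
  k=3: a=9, p=865, q=93
  k=4: a=1, p=958, q=103
  k=5: a=2, p=2781, q=299
  k=6: a=6, p=17644, q=1897
  k=7: a=2, p=38069, q=4093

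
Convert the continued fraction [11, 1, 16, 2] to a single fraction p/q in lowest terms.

418/35

Fold from the inside: start with 2/1.
  16 + 1/2 = 33/2
  1 + 2/33 = 35/33
  11 + 33/35 = 418/35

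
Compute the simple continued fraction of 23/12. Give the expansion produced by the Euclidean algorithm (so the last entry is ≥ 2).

[1; 1, 11]

23 = 1×12 + 11
12 = 1×11 + 1
11 = 11×1 + 0  (stop)
So 23/12 = [1; 1, 11].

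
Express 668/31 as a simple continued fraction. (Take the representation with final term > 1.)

[21; 1, 1, 4, 1, 2]

668 = 21×31 + 17
31 = 1×17 + 14
17 = 1×14 + 3
14 = 4×3 + 2
3 = 1×2 + 1
2 = 2×1 + 0  (stop)
So 668/31 = [21; 1, 1, 4, 1, 2].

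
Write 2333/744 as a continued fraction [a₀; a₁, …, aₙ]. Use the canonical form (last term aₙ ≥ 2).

2333 = 3×744 + 101
744 = 7×101 + 37
101 = 2×37 + 27
37 = 1×27 + 10
27 = 2×10 + 7
10 = 1×7 + 3
7 = 2×3 + 1
3 = 3×1 + 0  (stop)
So 2333/744 = [3; 7, 2, 1, 2, 1, 2, 3].

[3; 7, 2, 1, 2, 1, 2, 3]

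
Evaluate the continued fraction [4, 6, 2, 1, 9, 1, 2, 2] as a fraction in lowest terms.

Fold from the inside: start with 2/1.
  2 + 1/2 = 5/2
  1 + 2/5 = 7/5
  9 + 5/7 = 68/7
  1 + 7/68 = 75/68
  2 + 68/75 = 218/75
  6 + 75/218 = 1383/218
  4 + 218/1383 = 5750/1383

5750/1383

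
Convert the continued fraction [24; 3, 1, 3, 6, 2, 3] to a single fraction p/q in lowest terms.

Fold from the inside: start with 3/1.
  2 + 1/3 = 7/3
  6 + 3/7 = 45/7
  3 + 7/45 = 142/45
  1 + 45/142 = 187/142
  3 + 142/187 = 703/187
  24 + 187/703 = 17059/703

17059/703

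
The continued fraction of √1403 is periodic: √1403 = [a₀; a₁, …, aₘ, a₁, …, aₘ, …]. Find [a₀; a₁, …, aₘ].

a₀ = ⌊√1403⌋ = 37.
With m₀=0, d₀=1 and mₖ₊₁ = dₖaₖ − mₖ, dₖ₊₁ = (n − mₖ₊₁²)/dₖ, aₖ₊₁ = ⌊(a₀+mₖ₊₁)/dₖ₊₁⌋:
  k=1: m=37, d=34, a=2
  k=2: m=31, d=13, a=5
  k=3: m=34, d=19, a=3
  k=4: m=23, d=46, a=1
  k=5: m=23, d=19, a=3
  k=6: m=34, d=13, a=5
  k=7: m=31, d=34, a=2
  k=8: m=37, d=1, a=74
d=1 and a=2a₀=74 at k=8, so the next step gives (m, d) = (37, 34) again — its k=1 value — and the period has length 8.

[37; 2, 5, 3, 1, 3, 5, 2, 74]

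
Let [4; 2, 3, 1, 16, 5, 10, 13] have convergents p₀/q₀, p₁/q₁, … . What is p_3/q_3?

Using pₖ = aₖpₖ₋₁ + pₖ₋₂, qₖ = aₖqₖ₋₁ + qₖ₋₂ (with p₋₁=1, p₋₂=0, q₋₁=0, q₋₂=1):
  k=0: a=4, p=4, q=1
  k=1: a=2, p=9, q=2
  k=2: a=3, p=31, q=7
  k=3: a=1, p=40, q=9

40/9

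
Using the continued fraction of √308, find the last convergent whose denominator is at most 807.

12478/711

√308 = [17; 1, 1, 4, 1, 1, 34, …] (period length 6).
Convergents:
  p_0/q_0 = 17/1
  p_1/q_1 = 18/1
  p_2/q_2 = 35/2
  p_3/q_3 = 158/9
  p_4/q_4 = 193/11
  p_5/q_5 = 351/20
  p_6/q_6 = 12127/691
  p_7/q_7 = 12478/711
  p_8/q_8 = 24605/1402
q_7 = 711 ≤ 807 < 1402 = q_8, so the answer is 12478/711.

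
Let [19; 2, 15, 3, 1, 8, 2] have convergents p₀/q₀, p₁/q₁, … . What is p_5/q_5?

Using pₖ = aₖpₖ₋₁ + pₖ₋₂, qₖ = aₖqₖ₋₁ + qₖ₋₂ (with p₋₁=1, p₋₂=0, q₋₁=0, q₋₂=1):
  k=0: a=19, p=19, q=1
  k=1: a=2, p=39, q=2
  k=2: a=15, p=604, q=31
  k=3: a=3, p=1851, q=95
  k=4: a=1, p=2455, q=126
  k=5: a=8, p=21491, q=1103

21491/1103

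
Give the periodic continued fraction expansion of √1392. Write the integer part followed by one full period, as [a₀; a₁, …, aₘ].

a₀ = ⌊√1392⌋ = 37.
With m₀=0, d₀=1 and mₖ₊₁ = dₖaₖ − mₖ, dₖ₊₁ = (n − mₖ₊₁²)/dₖ, aₖ₊₁ = ⌊(a₀+mₖ₊₁)/dₖ₊₁⌋:
  k=1: m=37, d=23, a=3
  k=2: m=32, d=16, a=4
  k=3: m=32, d=23, a=3
  k=4: m=37, d=1, a=74
d=1 and a=2a₀=74 at k=4, so the next step gives (m, d) = (37, 23) again — its k=1 value — and the period has length 4.

[37; 3, 4, 3, 74]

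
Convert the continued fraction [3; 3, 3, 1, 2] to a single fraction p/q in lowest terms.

119/36

Using pₖ = aₖpₖ₋₁ + pₖ₋₂ and qₖ = aₖqₖ₋₁ + qₖ₋₂:
  k=0: a=3, p=3, q=1
  k=1: a=3, p=10, q=3
  k=2: a=3, p=33, q=10
  k=3: a=1, p=43, q=13
  k=4: a=2, p=119, q=36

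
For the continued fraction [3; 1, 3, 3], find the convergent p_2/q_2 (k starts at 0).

Using pₖ = aₖpₖ₋₁ + pₖ₋₂, qₖ = aₖqₖ₋₁ + qₖ₋₂ (with p₋₁=1, p₋₂=0, q₋₁=0, q₋₂=1):
  k=0: a=3, p=3, q=1
  k=1: a=1, p=4, q=1
  k=2: a=3, p=15, q=4

15/4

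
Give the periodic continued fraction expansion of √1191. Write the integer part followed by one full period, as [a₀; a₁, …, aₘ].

a₀ = ⌊√1191⌋ = 34.
With m₀=0, d₀=1 and mₖ₊₁ = dₖaₖ − mₖ, dₖ₊₁ = (n − mₖ₊₁²)/dₖ, aₖ₊₁ = ⌊(a₀+mₖ₊₁)/dₖ₊₁⌋:
  k=1: m=34, d=35, a=1
  k=2: m=1, d=34, a=1
  k=3: m=33, d=3, a=22
  k=4: m=33, d=34, a=1
  k=5: m=1, d=35, a=1
  k=6: m=34, d=1, a=68
d=1 and a=2a₀=68 at k=6, so the next step gives (m, d) = (34, 35) again — its k=1 value — and the period has length 6.

[34; 1, 1, 22, 1, 1, 68]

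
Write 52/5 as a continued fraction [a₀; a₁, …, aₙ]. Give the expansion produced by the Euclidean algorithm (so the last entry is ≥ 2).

[10; 2, 2]

52 = 10*5 + 2
5 = 2*2 + 1
2 = 2*1 + 0  (stop)
So 52/5 = [10; 2, 2].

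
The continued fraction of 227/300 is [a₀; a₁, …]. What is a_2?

227 = 0·300 + 227   →  a_0 = 0
300 = 1·227 + 73   →  a_1 = 1
227 = 3·73 + 8   →  a_2 = 3

3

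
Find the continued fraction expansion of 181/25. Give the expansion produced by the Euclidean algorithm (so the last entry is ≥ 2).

[7; 4, 6]

181 = 7*25 + 6
25 = 4*6 + 1
6 = 6*1 + 0  (stop)
So 181/25 = [7; 4, 6].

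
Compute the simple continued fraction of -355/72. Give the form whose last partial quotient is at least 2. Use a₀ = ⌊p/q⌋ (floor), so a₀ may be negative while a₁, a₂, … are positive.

-355 = -5*72 + 5
72 = 14*5 + 2
5 = 2*2 + 1
2 = 2*1 + 0  (stop)
So -355/72 = [-5; 14, 2, 2].

[-5; 14, 2, 2]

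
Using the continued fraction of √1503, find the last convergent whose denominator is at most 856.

√1503 = [38; 1, 3, 3, 8, 3, 3, 1, 76, …] (period length 8).
Convergents:
  p_0/q_0 = 38/1
  p_1/q_1 = 39/1
  p_2/q_2 = 155/4
  p_3/q_3 = 504/13
  p_4/q_4 = 4187/108
  p_5/q_5 = 13065/337
  p_6/q_6 = 43382/1119
q_5 = 337 ≤ 856 < 1119 = q_6, so the answer is 13065/337.

13065/337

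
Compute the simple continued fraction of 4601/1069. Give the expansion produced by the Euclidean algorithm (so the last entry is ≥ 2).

[4; 3, 3, 2, 5, 2, 1, 2]

4601 = 4*1069 + 325
1069 = 3*325 + 94
325 = 3*94 + 43
94 = 2*43 + 8
43 = 5*8 + 3
8 = 2*3 + 2
3 = 1*2 + 1
2 = 2*1 + 0  (stop)
So 4601/1069 = [4; 3, 3, 2, 5, 2, 1, 2].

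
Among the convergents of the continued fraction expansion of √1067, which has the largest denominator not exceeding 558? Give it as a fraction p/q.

12772/391

√1067 = [32; 1, 1, 1, 64, …] (period length 4).
Convergents:
  p_0/q_0 = 32/1
  p_1/q_1 = 33/1
  p_2/q_2 = 65/2
  p_3/q_3 = 98/3
  p_4/q_4 = 6337/194
  p_5/q_5 = 6435/197
  p_6/q_6 = 12772/391
  p_7/q_7 = 19207/588
q_6 = 391 ≤ 558 < 588 = q_7, so the answer is 12772/391.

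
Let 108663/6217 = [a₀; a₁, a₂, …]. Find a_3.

108663 = 17·6217 + 2974   →  a_0 = 17
6217 = 2·2974 + 269   →  a_1 = 2
2974 = 11·269 + 15   →  a_2 = 11
269 = 17·15 + 14   →  a_3 = 17

17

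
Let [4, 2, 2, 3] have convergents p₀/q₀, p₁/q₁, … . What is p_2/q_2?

22/5

Using pₖ = aₖpₖ₋₁ + pₖ₋₂, qₖ = aₖqₖ₋₁ + qₖ₋₂ (with p₋₁=1, p₋₂=0, q₋₁=0, q₋₂=1):
  k=0: a=4, p=4, q=1
  k=1: a=2, p=9, q=2
  k=2: a=2, p=22, q=5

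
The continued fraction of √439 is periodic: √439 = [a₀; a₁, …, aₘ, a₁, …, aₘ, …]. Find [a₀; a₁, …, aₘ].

a₀ = ⌊√439⌋ = 20.
With m₀=0, d₀=1 and mₖ₊₁ = dₖaₖ − mₖ, dₖ₊₁ = (n − mₖ₊₁²)/dₖ, aₖ₊₁ = ⌊(a₀+mₖ₊₁)/dₖ₊₁⌋:
  k=1: m=20, d=39, a=1
  k=2: m=19, d=2, a=19
  k=3: m=19, d=39, a=1
  k=4: m=20, d=1, a=40
d=1 and a=2a₀=40 at k=4, so the next step gives (m, d) = (20, 39) again — its k=1 value — and the period has length 4.

[20; 1, 19, 1, 40]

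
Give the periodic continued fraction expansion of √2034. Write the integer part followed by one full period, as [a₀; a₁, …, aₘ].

[45; 10, 90]

a₀ = ⌊√2034⌋ = 45.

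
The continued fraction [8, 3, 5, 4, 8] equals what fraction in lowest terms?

4589/552

Fold from the inside: start with 8/1.
  4 + 1/8 = 33/8
  5 + 8/33 = 173/33
  3 + 33/173 = 552/173
  8 + 173/552 = 4589/552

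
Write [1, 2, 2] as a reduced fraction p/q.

Fold from the inside: start with 2/1.
  2 + 1/2 = 5/2
  1 + 2/5 = 7/5

7/5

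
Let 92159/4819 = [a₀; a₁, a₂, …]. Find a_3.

92159 = 19·4819 + 598   →  a_0 = 19
4819 = 8·598 + 35   →  a_1 = 8
598 = 17·35 + 3   →  a_2 = 17
35 = 11·3 + 2   →  a_3 = 11

11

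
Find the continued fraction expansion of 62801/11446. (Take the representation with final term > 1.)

62801 = 5*11446 + 5571
11446 = 2*5571 + 304
5571 = 18*304 + 99
304 = 3*99 + 7
99 = 14*7 + 1
7 = 7*1 + 0  (stop)
So 62801/11446 = [5; 2, 18, 3, 14, 7].

[5; 2, 18, 3, 14, 7]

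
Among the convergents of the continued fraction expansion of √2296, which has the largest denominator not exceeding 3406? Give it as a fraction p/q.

55152/1151

√2296 = [47; 1, 10, 1, 94, …] (period length 4).
Convergents:
  p_0/q_0 = 47/1
  p_1/q_1 = 48/1
  p_2/q_2 = 527/11
  p_3/q_3 = 575/12
  p_4/q_4 = 54577/1139
  p_5/q_5 = 55152/1151
  p_6/q_6 = 606097/12649
q_5 = 1151 ≤ 3406 < 12649 = q_6, so the answer is 55152/1151.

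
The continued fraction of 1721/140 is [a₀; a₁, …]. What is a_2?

2

1721 = 12·140 + 41   →  a_0 = 12
140 = 3·41 + 17   →  a_1 = 3
41 = 2·17 + 7   →  a_2 = 2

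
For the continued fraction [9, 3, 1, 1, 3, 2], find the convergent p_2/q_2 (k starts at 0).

37/4

Using pₖ = aₖpₖ₋₁ + pₖ₋₂, qₖ = aₖqₖ₋₁ + qₖ₋₂ (with p₋₁=1, p₋₂=0, q₋₁=0, q₋₂=1):
  k=0: a=9, p=9, q=1
  k=1: a=3, p=28, q=3
  k=2: a=1, p=37, q=4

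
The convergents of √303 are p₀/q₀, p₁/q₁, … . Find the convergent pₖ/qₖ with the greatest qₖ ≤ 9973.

86843/4989

√303 = [17; 2, 2, 5, 2, 2, 34, …] (period length 6).
Convergents:
  p_0/q_0 = 17/1
  p_1/q_1 = 35/2
  p_2/q_2 = 87/5
  p_3/q_3 = 470/27
  p_4/q_4 = 1027/59
  p_5/q_5 = 2524/145
  p_6/q_6 = 86843/4989
  p_7/q_7 = 176210/10123
q_6 = 4989 ≤ 9973 < 10123 = q_7, so the answer is 86843/4989.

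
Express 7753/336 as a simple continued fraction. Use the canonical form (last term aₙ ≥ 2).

[23; 13, 2, 3, 1, 2]

7753 = 23×336 + 25
336 = 13×25 + 11
25 = 2×11 + 3
11 = 3×3 + 2
3 = 1×2 + 1
2 = 2×1 + 0  (stop)
So 7753/336 = [23; 13, 2, 3, 1, 2].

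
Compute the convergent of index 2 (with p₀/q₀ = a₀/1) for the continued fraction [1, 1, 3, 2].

Using pₖ = aₖpₖ₋₁ + pₖ₋₂, qₖ = aₖqₖ₋₁ + qₖ₋₂ (with p₋₁=1, p₋₂=0, q₋₁=0, q₋₂=1):
  k=0: a=1, p=1, q=1
  k=1: a=1, p=2, q=1
  k=2: a=3, p=7, q=4

7/4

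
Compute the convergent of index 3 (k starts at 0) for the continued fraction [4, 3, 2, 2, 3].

73/17

Using pₖ = aₖpₖ₋₁ + pₖ₋₂, qₖ = aₖqₖ₋₁ + qₖ₋₂ (with p₋₁=1, p₋₂=0, q₋₁=0, q₋₂=1):
  k=0: a=4, p=4, q=1
  k=1: a=3, p=13, q=3
  k=2: a=2, p=30, q=7
  k=3: a=2, p=73, q=17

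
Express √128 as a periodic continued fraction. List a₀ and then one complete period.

[11; 3, 5, 3, 22]

a₀ = ⌊√128⌋ = 11.
With m₀=0, d₀=1 and mₖ₊₁ = dₖaₖ − mₖ, dₖ₊₁ = (n − mₖ₊₁²)/dₖ, aₖ₊₁ = ⌊(a₀+mₖ₊₁)/dₖ₊₁⌋:
  k=1: m=11, d=7, a=3
  k=2: m=10, d=4, a=5
  k=3: m=10, d=7, a=3
  k=4: m=11, d=1, a=22
d=1 and a=2a₀=22 at k=4, so the next step gives (m, d) = (11, 7) again — its k=1 value — and the period has length 4.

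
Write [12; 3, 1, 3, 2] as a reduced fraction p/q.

Using pₖ = aₖpₖ₋₁ + pₖ₋₂ and qₖ = aₖqₖ₋₁ + qₖ₋₂:
  k=0: a=12, p=12, q=1
  k=1: a=3, p=37, q=3
  k=2: a=1, p=49, q=4
  k=3: a=3, p=184, q=15
  k=4: a=2, p=417, q=34

417/34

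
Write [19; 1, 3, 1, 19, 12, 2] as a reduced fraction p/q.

Using pₖ = aₖpₖ₋₁ + pₖ₋₂ and qₖ = aₖqₖ₋₁ + qₖ₋₂:
  k=0: a=19, p=19, q=1
  k=1: a=1, p=20, q=1
  k=2: a=3, p=79, q=4
  k=3: a=1, p=99, q=5
  k=4: a=19, p=1960, q=99
  k=5: a=12, p=23619, q=1193
  k=6: a=2, p=49198, q=2485

49198/2485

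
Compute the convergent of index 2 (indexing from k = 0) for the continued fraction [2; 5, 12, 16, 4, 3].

134/61

Using pₖ = aₖpₖ₋₁ + pₖ₋₂, qₖ = aₖqₖ₋₁ + qₖ₋₂ (with p₋₁=1, p₋₂=0, q₋₁=0, q₋₂=1):
  k=0: a=2, p=2, q=1
  k=1: a=5, p=11, q=5
  k=2: a=12, p=134, q=61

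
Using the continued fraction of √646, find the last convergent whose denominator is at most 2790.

√646 = [25; 2, 2, 2, 50, …] (period length 4).
Convergents:
  p_0/q_0 = 25/1
  p_1/q_1 = 51/2
  p_2/q_2 = 127/5
  p_3/q_3 = 305/12
  p_4/q_4 = 15377/605
  p_5/q_5 = 31059/1222
  p_6/q_6 = 77495/3049
q_5 = 1222 ≤ 2790 < 3049 = q_6, so the answer is 31059/1222.

31059/1222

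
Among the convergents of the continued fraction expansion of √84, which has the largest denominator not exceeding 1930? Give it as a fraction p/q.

6049/660

√84 = [9; 6, 18, …] (period length 2).
Convergents:
  p_0/q_0 = 9/1
  p_1/q_1 = 55/6
  p_2/q_2 = 999/109
  p_3/q_3 = 6049/660
  p_4/q_4 = 109881/11989
q_3 = 660 ≤ 1930 < 11989 = q_4, so the answer is 6049/660.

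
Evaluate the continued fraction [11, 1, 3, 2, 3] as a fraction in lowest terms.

Fold from the inside: start with 3/1.
  2 + 1/3 = 7/3
  3 + 3/7 = 24/7
  1 + 7/24 = 31/24
  11 + 24/31 = 365/31

365/31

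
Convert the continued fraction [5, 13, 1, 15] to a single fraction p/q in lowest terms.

1131/223

Fold from the inside: start with 15/1.
  1 + 1/15 = 16/15
  13 + 15/16 = 223/16
  5 + 16/223 = 1131/223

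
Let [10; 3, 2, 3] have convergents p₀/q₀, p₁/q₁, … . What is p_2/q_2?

Using pₖ = aₖpₖ₋₁ + pₖ₋₂, qₖ = aₖqₖ₋₁ + qₖ₋₂ (with p₋₁=1, p₋₂=0, q₋₁=0, q₋₂=1):
  k=0: a=10, p=10, q=1
  k=1: a=3, p=31, q=3
  k=2: a=2, p=72, q=7

72/7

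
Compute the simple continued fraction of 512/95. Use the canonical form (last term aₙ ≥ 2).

512 = 5×95 + 37
95 = 2×37 + 21
37 = 1×21 + 16
21 = 1×16 + 5
16 = 3×5 + 1
5 = 5×1 + 0  (stop)
So 512/95 = [5; 2, 1, 1, 3, 5].

[5; 2, 1, 1, 3, 5]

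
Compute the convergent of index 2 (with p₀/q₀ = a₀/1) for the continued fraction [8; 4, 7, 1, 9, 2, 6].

239/29

Using pₖ = aₖpₖ₋₁ + pₖ₋₂, qₖ = aₖqₖ₋₁ + qₖ₋₂ (with p₋₁=1, p₋₂=0, q₋₁=0, q₋₂=1):
  k=0: a=8, p=8, q=1
  k=1: a=4, p=33, q=4
  k=2: a=7, p=239, q=29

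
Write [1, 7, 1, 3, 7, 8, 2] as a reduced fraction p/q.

Using pₖ = aₖpₖ₋₁ + pₖ₋₂ and qₖ = aₖqₖ₋₁ + qₖ₋₂:
  k=0: a=1, p=1, q=1
  k=1: a=7, p=8, q=7
  k=2: a=1, p=9, q=8
  k=3: a=3, p=35, q=31
  k=4: a=7, p=254, q=225
  k=5: a=8, p=2067, q=1831
  k=6: a=2, p=4388, q=3887

4388/3887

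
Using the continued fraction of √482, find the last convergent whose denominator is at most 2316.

21230/967

√482 = [21; 1, 20, 1, 42, …] (period length 4).
Convergents:
  p_0/q_0 = 21/1
  p_1/q_1 = 22/1
  p_2/q_2 = 461/21
  p_3/q_3 = 483/22
  p_4/q_4 = 20747/945
  p_5/q_5 = 21230/967
  p_6/q_6 = 445347/20285
q_5 = 967 ≤ 2316 < 20285 = q_6, so the answer is 21230/967.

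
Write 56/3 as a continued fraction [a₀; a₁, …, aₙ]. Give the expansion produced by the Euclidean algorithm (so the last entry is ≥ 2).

56 = 18×3 + 2
3 = 1×2 + 1
2 = 2×1 + 0  (stop)
So 56/3 = [18; 1, 2].

[18; 1, 2]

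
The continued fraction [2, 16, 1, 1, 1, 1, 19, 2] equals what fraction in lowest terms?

6875/3337

Fold from the inside: start with 2/1.
  19 + 1/2 = 39/2
  1 + 2/39 = 41/39
  1 + 39/41 = 80/41
  1 + 41/80 = 121/80
  1 + 80/121 = 201/121
  16 + 121/201 = 3337/201
  2 + 201/3337 = 6875/3337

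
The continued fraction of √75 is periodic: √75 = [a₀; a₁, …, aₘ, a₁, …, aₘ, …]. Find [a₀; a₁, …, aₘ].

[8; 1, 1, 1, 16]

a₀ = ⌊√75⌋ = 8.
With m₀=0, d₀=1 and mₖ₊₁ = dₖaₖ − mₖ, dₖ₊₁ = (n − mₖ₊₁²)/dₖ, aₖ₊₁ = ⌊(a₀+mₖ₊₁)/dₖ₊₁⌋:
  k=1: m=8, d=11, a=1
  k=2: m=3, d=6, a=1
  k=3: m=3, d=11, a=1
  k=4: m=8, d=1, a=16
d=1 and a=2a₀=16 at k=4, so the next step gives (m, d) = (8, 11) again — its k=1 value — and the period has length 4.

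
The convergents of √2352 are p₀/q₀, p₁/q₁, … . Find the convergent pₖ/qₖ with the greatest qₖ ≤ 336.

√2352 = [48; 2, 96, …] (period length 2).
Convergents:
  p_0/q_0 = 48/1
  p_1/q_1 = 97/2
  p_2/q_2 = 9360/193
  p_3/q_3 = 18817/388
q_2 = 193 ≤ 336 < 388 = q_3, so the answer is 9360/193.

9360/193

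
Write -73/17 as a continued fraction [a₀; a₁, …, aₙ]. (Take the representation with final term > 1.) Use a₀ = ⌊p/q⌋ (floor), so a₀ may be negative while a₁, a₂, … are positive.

-73 = -5*17 + 12
17 = 1*12 + 5
12 = 2*5 + 2
5 = 2*2 + 1
2 = 2*1 + 0  (stop)
So -73/17 = [-5; 1, 2, 2, 2].

[-5; 1, 2, 2, 2]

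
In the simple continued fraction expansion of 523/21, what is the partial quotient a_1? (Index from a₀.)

1

523 = 24·21 + 19   →  a_0 = 24
21 = 1·19 + 2   →  a_1 = 1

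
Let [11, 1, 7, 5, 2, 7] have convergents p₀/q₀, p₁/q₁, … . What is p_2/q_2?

95/8

Using pₖ = aₖpₖ₋₁ + pₖ₋₂, qₖ = aₖqₖ₋₁ + qₖ₋₂ (with p₋₁=1, p₋₂=0, q₋₁=0, q₋₂=1):
  k=0: a=11, p=11, q=1
  k=1: a=1, p=12, q=1
  k=2: a=7, p=95, q=8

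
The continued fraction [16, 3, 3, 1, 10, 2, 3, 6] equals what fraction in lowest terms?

104480/6407

Fold from the inside: start with 6/1.
  3 + 1/6 = 19/6
  2 + 6/19 = 44/19
  10 + 19/44 = 459/44
  1 + 44/459 = 503/459
  3 + 459/503 = 1968/503
  3 + 503/1968 = 6407/1968
  16 + 1968/6407 = 104480/6407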